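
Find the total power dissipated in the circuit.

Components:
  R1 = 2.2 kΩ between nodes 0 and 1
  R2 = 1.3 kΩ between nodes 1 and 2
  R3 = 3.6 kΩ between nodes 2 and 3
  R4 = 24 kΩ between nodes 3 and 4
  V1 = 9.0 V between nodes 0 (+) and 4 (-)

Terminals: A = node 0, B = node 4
Nodal analysis, taking node 4 as the 0 V reference.
Source V1 fixes V_0 = 9 V.
KCL at each unknown node (sum of currents leaving = 0; resistances in Ω):
  Node 1: (V_1 - 9)/2200 + (V_1 - V_2)/1300 = 0
  Node 2: (V_2 - V_1)/1300 + (V_2 - V_3)/3600 = 0
  Node 3: (V_3 - V_2)/3600 + (V_3 - 0)/24000 = 0
Collecting terms (coefficients in siemens):
  0.001224·V_1 - 0.0007692·V_2 = 0.004091
  0.001047·V_2 - 0.0007692·V_1 - 0.0002778·V_3 = 0
  0.0003194·V_3 - 0.0002778·V_2 = 0
Solving these 3 simultaneous equations (Gaussian elimination) gives:
  V_1 = 8.363 V, V_2 = 7.987 V, V_3 = 6.945 V
Power in each resistor, P = (ΔV)²/R:
  P_R1 = (9 - 8.363)²/2200 = 0.0001842 W
  P_R2 = (8.363 - 7.987)²/1300 = 0.0001089 W
  P_R3 = (7.987 - 6.945)²/3600 = 0.0003015 W
  P_R4 = (6.945 - 0)²/24000 = 0.00201 W
P_total = P_R1 + P_R2 + P_R3 + P_R4 = 0.002605 W

Final answer: 0.002605 W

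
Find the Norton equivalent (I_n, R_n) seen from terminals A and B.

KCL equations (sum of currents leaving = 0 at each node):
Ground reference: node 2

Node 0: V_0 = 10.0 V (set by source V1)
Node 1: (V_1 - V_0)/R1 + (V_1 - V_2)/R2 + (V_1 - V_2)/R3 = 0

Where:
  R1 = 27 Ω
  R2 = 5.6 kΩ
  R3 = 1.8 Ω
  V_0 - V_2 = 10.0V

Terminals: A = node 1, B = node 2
Find the Thévenin equivalent first; then I_n = V_th/R_th and R_n = R_th.
Step 1 — V_th is the open-circuit voltage V_A - V_B (nothing connected across the terminals).
Nodal analysis, taking node 2 as the 0 V reference.
Source V1 fixes V_0 = 10 V.
KCL at each unknown node (sum of currents leaving = 0; resistances in Ω):
  Node 1: (V_1 - 10)/27 + (V_1 - 0)/5600 + (V_1 - 0)/1.8 = 0
Collecting terms: 0.5928 × V_1 = 0.3704  =>  V_1 = 0.6248 V
V_th = V_1 - V_2 = 0.6248 - 0 = 0.6248 V
Step 2 — R_th: zero the source — replace V1 by a short circuit (node 2 merges into node 0) — and find the resistance seen between A (node 1) and B (node 0).
Reduce the network between node 1 (A) and node 0 (B) by series/parallel combination:
  Rp1 = R1 ‖ R2 ‖ R3 (parallel, all between nodes 0 and 1) = 1/(1/27 + 1/5600 + 1/1.8) = 1.687 Ω
R_th = 1.687 Ω
I_n = V_th/R_th = 0.6248/1.687 = 0.3704 A, and R_n = R_th = 1.687 Ω

Final answer: I_n = 0.3704 A, R_n = 1.687 Ω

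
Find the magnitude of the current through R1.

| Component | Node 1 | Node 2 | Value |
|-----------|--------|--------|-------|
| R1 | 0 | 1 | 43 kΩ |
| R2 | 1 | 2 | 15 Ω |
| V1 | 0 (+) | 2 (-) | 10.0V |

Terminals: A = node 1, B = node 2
Nodal analysis, taking node 2 as the 0 V reference.
Source V1 fixes V_0 = 10 V.
KCL at each unknown node (sum of currents leaving = 0; resistances in Ω):
  Node 1: (V_1 - 10)/43000 + (V_1 - 0)/15 = 0
Collecting terms: 0.06669 × V_1 = 0.0002326  =>  V_1 = 0.003487 V
I_R1 = (V_0 - V_1)/R1 = (10 - 0.003487)/43000 = 0.0002325 A
|I_R1| = 0.0002325 A

Final answer: |I_R1| = 0.0002325 A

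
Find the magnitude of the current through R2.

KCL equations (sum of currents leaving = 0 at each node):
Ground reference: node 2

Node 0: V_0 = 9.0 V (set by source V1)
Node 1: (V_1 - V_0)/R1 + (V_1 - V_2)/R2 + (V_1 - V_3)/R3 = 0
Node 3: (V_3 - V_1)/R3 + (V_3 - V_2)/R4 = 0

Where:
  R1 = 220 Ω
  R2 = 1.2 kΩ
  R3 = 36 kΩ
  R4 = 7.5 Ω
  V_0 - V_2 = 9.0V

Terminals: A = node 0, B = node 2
Nodal analysis, taking node 2 as the 0 V reference.
Source V1 fixes V_0 = 9 V.
KCL at each unknown node (sum of currents leaving = 0; resistances in Ω):
  Node 1: (V_1 - 9)/220 + (V_1 - 0)/1200 + (V_1 - V_3)/36000 = 0
  Node 3: (V_3 - V_1)/36000 + (V_3 - 0)/7.5 = 0
Collecting terms (coefficients in siemens):
  0.005407·V_1 - 0.00002778·V_3 = 0.04091
  0.1334·V_3 - 0.00002778·V_1 = 0
Determinant D = (0.005407)(0.1334) - (-0.00002778)(-0.00002778) = 0.000721
V_1 = [(0.04091)(0.1334) - (-0.00002778)(0)]/D = 7.567 V
V_3 = [(0.005407)(0) - (0.04091)(-0.00002778)]/D = 0.001576 V
I_R2 = (V_1 - V_2)/R2 = (7.567 - 0)/1200 = 0.006305 A
|I_R2| = 0.006305 A

Final answer: |I_R2| = 0.006305 A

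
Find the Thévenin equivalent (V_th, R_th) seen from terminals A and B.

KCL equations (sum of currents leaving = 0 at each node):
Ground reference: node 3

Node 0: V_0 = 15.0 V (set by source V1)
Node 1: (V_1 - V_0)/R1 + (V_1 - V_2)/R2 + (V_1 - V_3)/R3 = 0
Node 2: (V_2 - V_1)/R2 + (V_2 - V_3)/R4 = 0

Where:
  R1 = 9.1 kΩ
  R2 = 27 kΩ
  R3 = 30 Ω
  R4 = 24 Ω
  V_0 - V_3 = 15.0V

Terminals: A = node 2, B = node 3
Step 1 — V_th is the open-circuit voltage V_A - V_B (nothing connected across the terminals).
Nodal analysis, taking node 3 as the 0 V reference.
Source V1 fixes V_0 = 15 V.
KCL at each unknown node (sum of currents leaving = 0; resistances in Ω):
  Node 1: (V_1 - 15)/9100 + (V_1 - V_2)/27000 + (V_1 - 0)/30 = 0
  Node 2: (V_2 - V_1)/27000 + (V_2 - 0)/24 = 0
Collecting terms (coefficients in siemens):
  0.03348·V_1 - 0.00003704·V_2 = 0.001648
  0.0417·V_2 - 0.00003704·V_1 = 0
Determinant D = (0.03348)(0.0417) - (-0.00003704)(-0.00003704) = 0.001396
V_1 = [(0.001648)(0.0417) - (-0.00003704)(0)]/D = 0.04923 V
V_2 = [(0.03348)(0) - (0.001648)(-0.00003704)]/D = 0.00004372 V
V_th = V_2 - V_3 = 0.00004372 - 0 = 0.00004372 V
Step 2 — R_th: zero the source — replace V1 by a short circuit (node 3 merges into node 0) — and find the resistance seen between A (node 2) and B (node 0).
Reduce the network between node 2 (A) and node 0 (B) by series/parallel combination:
  Rp1 = R1 ‖ R3 (parallel, both between nodes 0 and 1) = 1/(1/9100 + 1/30) = 29.9 Ω
  Rs1 = R2 + Rp1 (series, joined only at node 1) = 27000 + 29.9 = 27030 Ω
  Rp2 = R4 ‖ Rs1 (parallel, both between nodes 0 and 2) = 1/(1/24 + 1/27030) = 23.98 Ω
R_th = 23.98 Ω

Final answer: V_th = 4.372e-05 V, R_th = 23.98 Ω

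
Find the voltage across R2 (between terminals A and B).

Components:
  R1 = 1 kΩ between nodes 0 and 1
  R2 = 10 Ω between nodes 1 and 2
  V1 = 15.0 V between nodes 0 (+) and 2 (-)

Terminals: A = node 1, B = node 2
R1 and R2 are in series across V1 (node 0 → node 1 → node 2), and the output A–B is taken across R2, so this is a voltage divider.
Series current: I = V1/(R1 + R2) = 15/(1000 + 10) = 15/1010 = 0.01485 A
V_R2 = I × R2 = V1 × R2/(R1 + R2) = 15 × 10/1010 = 0.1485 V

Final answer: 0.1485 V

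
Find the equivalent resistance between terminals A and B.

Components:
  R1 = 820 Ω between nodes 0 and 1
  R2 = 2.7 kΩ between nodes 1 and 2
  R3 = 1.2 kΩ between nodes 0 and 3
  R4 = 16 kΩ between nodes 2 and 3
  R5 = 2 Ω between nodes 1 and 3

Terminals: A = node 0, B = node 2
The network is not a plain series/parallel combination. Inject a 1 A test current into terminal A (node 0) and return it from terminal B (node 2); then R_eq = V_A / (1 A).
Nodal analysis, taking node 2 as the 0 V reference.
Current source I_test pushes 1 A into node 0 and draws it out of node 2.
KCL at each unknown node (sum of currents leaving = 0; resistances in Ω):
  Node 0: (V_0 - V_1)/820 + (V_0 - V_3)/1200 - 1 = 0
  Node 1: (V_1 - V_0)/820 + (V_1 - 0)/2700 + (V_1 - V_3)/2 = 0
  Node 3: (V_3 - V_0)/1200 + (V_3 - V_1)/2 + (V_3 - 0)/16000 = 0
Collecting terms (coefficients in siemens):
  0.002053·V_0 - 0.00122·V_1 - 0.0008333·V_3 = 1
  0.5016·V_1 - 0.00122·V_0 - 0.5·V_3 = 0
  0.5009·V_3 - 0.0008333·V_0 - 0.5·V_1 = 0
Solving these 3 simultaneous equations (Gaussian elimination) gives:
  V_0 = 2797 V, V_1 = 2310 V, V_3 = 2311 V
R_eq = V_0 / 1 A = 2797 Ω = 2.797 kΩ

Final answer: 2.797 kΩ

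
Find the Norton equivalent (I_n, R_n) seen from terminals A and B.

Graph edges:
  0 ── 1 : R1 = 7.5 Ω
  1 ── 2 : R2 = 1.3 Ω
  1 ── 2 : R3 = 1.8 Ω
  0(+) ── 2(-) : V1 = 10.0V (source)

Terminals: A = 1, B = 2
Find the Thévenin equivalent first; then I_n = V_th/R_th and R_n = R_th.
Step 1 — V_th is the open-circuit voltage V_A - V_B (nothing connected across the terminals).
Nodal analysis, taking node 2 as the 0 V reference.
Source V1 fixes V_0 = 10 V.
KCL at each unknown node (sum of currents leaving = 0; resistances in Ω):
  Node 1: (V_1 - 10)/7.5 + (V_1 - 0)/1.3 + (V_1 - 0)/1.8 = 0
Collecting terms: 1.458 × V_1 = 1.333  =>  V_1 = 0.9144 V
V_th = V_1 - V_2 = 0.9144 - 0 = 0.9144 V
Step 2 — R_th: zero the source — replace V1 by a short circuit (node 2 merges into node 0) — and find the resistance seen between A (node 1) and B (node 0).
Reduce the network between node 1 (A) and node 0 (B) by series/parallel combination:
  Rp1 = R1 ‖ R2 ‖ R3 (parallel, all between nodes 0 and 1) = 1/(1/7.5 + 1/1.3 + 1/1.8) = 0.6858 Ω
R_th = 0.6858 Ω
I_n = V_th/R_th = 0.9144/0.6858 = 1.333 A, and R_n = R_th = 0.6858 Ω

Final answer: I_n = 1.333 A, R_n = 0.6858 Ω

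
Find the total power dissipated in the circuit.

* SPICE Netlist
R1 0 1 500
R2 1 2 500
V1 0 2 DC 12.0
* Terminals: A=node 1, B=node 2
Nodal analysis, taking node 2 as the 0 V reference.
Source V1 fixes V_0 = 12 V.
KCL at each unknown node (sum of currents leaving = 0; resistances in Ω):
  Node 1: (V_1 - 12)/500 + (V_1 - 0)/500 = 0
Collecting terms: 0.004 × V_1 = 0.024  =>  V_1 = 6 V
Power in each resistor, P = (ΔV)²/R:
  P_R1 = (12 - 6)²/500 = 0.072 W
  P_R2 = (6 - 0)²/500 = 0.072 W
P_total = P_R1 + P_R2 = 0.144 W

Final answer: 0.144 W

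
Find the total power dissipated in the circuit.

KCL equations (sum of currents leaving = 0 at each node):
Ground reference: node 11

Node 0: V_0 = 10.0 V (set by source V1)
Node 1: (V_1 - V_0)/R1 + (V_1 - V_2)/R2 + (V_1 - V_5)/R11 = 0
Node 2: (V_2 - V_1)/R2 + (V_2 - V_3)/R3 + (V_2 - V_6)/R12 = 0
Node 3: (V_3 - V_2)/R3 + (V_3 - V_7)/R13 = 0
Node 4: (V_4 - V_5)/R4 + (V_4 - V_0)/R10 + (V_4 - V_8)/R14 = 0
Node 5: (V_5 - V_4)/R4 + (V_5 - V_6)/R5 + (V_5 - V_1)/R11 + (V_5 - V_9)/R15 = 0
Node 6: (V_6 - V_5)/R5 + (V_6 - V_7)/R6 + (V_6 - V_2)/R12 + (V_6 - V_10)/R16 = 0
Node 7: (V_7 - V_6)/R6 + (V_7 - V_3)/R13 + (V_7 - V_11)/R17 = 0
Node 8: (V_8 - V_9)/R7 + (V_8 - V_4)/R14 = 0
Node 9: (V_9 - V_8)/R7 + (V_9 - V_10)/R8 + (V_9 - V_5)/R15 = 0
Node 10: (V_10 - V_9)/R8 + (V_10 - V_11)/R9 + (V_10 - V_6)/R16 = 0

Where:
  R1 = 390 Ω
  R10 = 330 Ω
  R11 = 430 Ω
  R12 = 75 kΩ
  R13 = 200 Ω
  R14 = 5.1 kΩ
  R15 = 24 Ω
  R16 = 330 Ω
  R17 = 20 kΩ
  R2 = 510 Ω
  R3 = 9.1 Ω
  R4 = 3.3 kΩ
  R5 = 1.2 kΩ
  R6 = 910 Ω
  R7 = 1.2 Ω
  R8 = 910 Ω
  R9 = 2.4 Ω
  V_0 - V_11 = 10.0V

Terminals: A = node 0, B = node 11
Nodal analysis, taking node 11 as the 0 V reference.
Source V1 fixes V_0 = 10 V.
KCL at each unknown node (sum of currents leaving = 0; resistances in Ω):
  Node 1: (V_1 - 10)/390 + (V_1 - V_2)/510 + (V_1 - V_5)/430 = 0
  Node 2: (V_2 - V_1)/510 + (V_2 - V_3)/9.1 + (V_2 - V_6)/75000 = 0
  Node 3: (V_3 - V_2)/9.1 + (V_3 - V_7)/200 = 0
  Node 4: (V_4 - V_5)/3300 + (V_4 - 10)/330 + (V_4 - V_8)/5100 = 0
  Node 5: (V_5 - V_4)/3300 + (V_5 - V_6)/1200 + (V_5 - V_1)/430 + (V_5 - V_9)/24 = 0
  Node 6: (V_6 - V_5)/1200 + (V_6 - V_7)/910 + (V_6 - V_2)/75000 + (V_6 - V_10)/330 = 0
  Node 7: (V_7 - V_6)/910 + (V_7 - V_3)/200 + (V_7 - 0)/20000 = 0
  Node 8: (V_8 - V_9)/1.2 + (V_8 - V_4)/5100 = 0
  Node 9: (V_9 - V_8)/1.2 + (V_9 - V_10)/910 + (V_9 - V_5)/24 = 0
  Node 10: (V_10 - V_9)/910 + (V_10 - 0)/2.4 + (V_10 - V_6)/330 = 0
Collecting terms (coefficients in siemens):
  0.00685·V_1 - 0.001961·V_2 - 0.002326·V_5 = 0.02564
  0.1119·V_2 - 0.001961·V_1 - 0.1099·V_3 - 0.00001333·V_6 = 0
  0.1149·V_3 - 0.1099·V_2 - 0.005·V_7 = 0
  0.003529·V_4 - 0.000303·V_5 - 0.0001961·V_8 = 0.0303
  0.04513·V_5 - 0.002326·V_1 - 0.000303·V_4 - 0.0008333·V_6 - 0.04167·V_9 = 0
  0.004976·V_6 - 0.00001333·V_2 - 0.0008333·V_5 - 0.001099·V_7 - 0.00303·V_10 = 0
  0.006149·V_7 - 0.005·V_3 - 0.001099·V_6 = 0
  0.8335·V_8 - 0.0001961·V_4 - 0.8333·V_9 = 0
  0.8761·V_9 - 0.04167·V_5 - 0.8333·V_8 - 0.001099·V_10 = 0
  0.4208·V_10 - 0.00303·V_6 - 0.001099·V_9 = 0
Solving these 10 simultaneous equations (Gaussian elimination) gives:
  V_1 = 6.789 V, V_2 = 5.146 V, V_3 = 5.117 V, V_4 = 9.236 V
  V_5 = 4.635 V, V_6 = 1.795 V, V_7 = 4.482 V, V_8 = 4.539 V
  V_9 = 4.538 V, V_10 = 0.02478 V
Power in each resistor, P = (ΔV)²/R:
  P_R1 = (10 - 6.789)²/390 = 0.02643 W
  P_R2 = (6.789 - 5.146)²/510 = 0.005293 W
  P_R3 = (5.146 - 5.117)²/9.1 = 0.00009185 W
  P_R4 = (9.236 - 4.635)²/3300 = 0.006415 W
  P_R5 = (4.635 - 1.795)²/1200 = 0.006721 W
  P_R6 = (1.795 - 4.482)²/910 = 0.007935 W
  P_R7 = (4.539 - 4.538)²/1.2 = 0.000001018 W
  P_R8 = (4.538 - 0.02478)²/910 = 0.02238 W
  P_R9 = (0.02478 - 0)²/2.4 = 0.0002558 W
  P_R10 = (10 - 9.236)²/330 = 0.001769 W
  P_R11 = (6.789 - 4.635)²/430 = 0.0108 W
  P_R12 = (5.146 - 1.795)²/75000 = 0.0001498 W
  P_R13 = (5.117 - 4.482)²/200 = 0.002019 W
  P_R14 = (9.236 - 4.539)²/5100 = 0.004326 W
  P_R15 = (4.635 - 4.538)²/24 = 0.0003914 W
  P_R16 = (1.795 - 0.02478)²/330 = 0.009495 W
  P_R17 = (4.482 - 0)²/20000 = 0.001004 W
P_total = P_R1 + P_R2 + P_R3 + P_R4 + P_R5 + P_R6 + P_R7 + P_R8 + P_R9 + P_R10 + P_R11 + P_R12 + P_R13 + P_R14 + P_R15 + P_R16 + P_R17 = 0.1055 W

Final answer: 0.1055 W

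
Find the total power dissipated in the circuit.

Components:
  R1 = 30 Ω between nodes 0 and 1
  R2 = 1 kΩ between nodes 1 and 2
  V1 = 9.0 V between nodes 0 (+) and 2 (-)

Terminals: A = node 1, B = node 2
Nodal analysis, taking node 2 as the 0 V reference.
Source V1 fixes V_0 = 9 V.
KCL at each unknown node (sum of currents leaving = 0; resistances in Ω):
  Node 1: (V_1 - 9)/30 + (V_1 - 0)/1000 = 0
Collecting terms: 0.03433 × V_1 = 0.3  =>  V_1 = 8.738 V
Power in each resistor, P = (ΔV)²/R:
  P_R1 = (9 - 8.738)²/30 = 0.002291 W
  P_R2 = (8.738 - 0)²/1000 = 0.07635 W
P_total = P_R1 + P_R2 = 0.07864 W

Final answer: 0.07864 W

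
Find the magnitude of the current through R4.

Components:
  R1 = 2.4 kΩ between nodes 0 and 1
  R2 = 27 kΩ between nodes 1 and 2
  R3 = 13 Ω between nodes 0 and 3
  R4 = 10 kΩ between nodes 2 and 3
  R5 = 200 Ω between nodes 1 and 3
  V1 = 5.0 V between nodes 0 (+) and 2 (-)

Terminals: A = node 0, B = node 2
Nodal analysis, taking node 2 as the 0 V reference.
Source V1 fixes V_0 = 5 V.
KCL at each unknown node (sum of currents leaving = 0; resistances in Ω):
  Node 1: (V_1 - 5)/2400 + (V_1 - 0)/27000 + (V_1 - V_3)/200 = 0
  Node 3: (V_3 - 5)/13 + (V_3 - 0)/10000 + (V_3 - V_1)/200 = 0
Collecting terms (coefficients in siemens):
  0.005454·V_1 - 0.005·V_3 = 0.002083
  0.08202·V_3 - 0.005·V_1 = 0.3846
Determinant D = (0.005454)(0.08202) - (-0.005)(-0.005) = 0.0004223
V_1 = [(0.002083)(0.08202) - (-0.005)(0.3846)]/D = 4.958 V
V_3 = [(0.005454)(0.3846) - (0.002083)(-0.005)]/D = 4.991 V
I_R4 = (V_2 - V_3)/R4 = (0 - 4.991)/10000 = -0.0004991 A
|I_R4| = 0.0004991 A

Final answer: |I_R4| = 0.0004991 A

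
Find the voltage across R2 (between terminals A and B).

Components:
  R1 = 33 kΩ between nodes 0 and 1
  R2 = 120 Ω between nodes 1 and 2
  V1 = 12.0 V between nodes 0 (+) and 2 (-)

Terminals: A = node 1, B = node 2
R1 and R2 are in series across V1 (node 0 → node 1 → node 2), and the output A–B is taken across R2, so this is a voltage divider.
Series current: I = V1/(R1 + R2) = 12/(33000 + 120) = 12/33120 = 0.0003623 A
V_R2 = I × R2 = V1 × R2/(R1 + R2) = 12 × 120/33120 = 0.04348 V

Final answer: 0.04348 V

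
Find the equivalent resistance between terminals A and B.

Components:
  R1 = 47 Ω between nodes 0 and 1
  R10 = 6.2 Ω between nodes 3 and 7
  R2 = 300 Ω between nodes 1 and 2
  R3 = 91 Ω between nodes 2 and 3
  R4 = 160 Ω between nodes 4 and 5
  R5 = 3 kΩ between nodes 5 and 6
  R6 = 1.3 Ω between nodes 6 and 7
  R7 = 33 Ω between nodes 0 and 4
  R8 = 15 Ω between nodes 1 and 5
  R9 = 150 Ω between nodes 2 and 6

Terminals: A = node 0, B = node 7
The network is not a plain series/parallel combination. Inject a 1 A test current into terminal A (node 0) and return it from terminal B (node 7); then R_eq = V_A / (1 A).
Nodal analysis, taking node 7 as the 0 V reference.
Current source I_test pushes 1 A into node 0 and draws it out of node 7.
KCL at each unknown node (sum of currents leaving = 0; resistances in Ω):
  Node 0: (V_0 - V_1)/47 + (V_0 - V_4)/33 - 1 = 0
  Node 1: (V_1 - V_0)/47 + (V_1 - V_2)/300 + (V_1 - V_5)/15 = 0
  Node 2: (V_2 - V_1)/300 + (V_2 - V_3)/91 + (V_2 - V_6)/150 = 0
  Node 3: (V_3 - V_2)/91 + (V_3 - 0)/6.2 = 0
  Node 4: (V_4 - V_0)/33 + (V_4 - V_5)/160 = 0
  Node 5: (V_5 - V_1)/15 + (V_5 - V_4)/160 + (V_5 - V_6)/3000 = 0
  Node 6: (V_6 - V_2)/150 + (V_6 - V_5)/3000 + (V_6 - 0)/1.3 = 0
Collecting terms (coefficients in siemens):
  0.05158·V_0 - 0.02128·V_1 - 0.0303·V_4 = 1
  0.09128·V_1 - 0.02128·V_0 - 0.003333·V_2 - 0.06667·V_5 = 0
  0.02099·V_2 - 0.003333·V_1 - 0.01099·V_3 - 0.006667·V_6 = 0
  0.1723·V_3 - 0.01099·V_2 = 0
  0.03655·V_4 - 0.0303·V_0 - 0.00625·V_5 = 0
  0.07325·V_5 - 0.06667·V_1 - 0.00625·V_4 - 0.0003333·V_6 = 0
  0.7762·V_6 - 0.006667·V_2 - 0.0003333·V_5 = 0
Solving these 7 simultaneous equations (Gaussian elimination) gives:
  V_0 = 358.8 V, V_1 = 320.8 V, V_2 = 52.89 V, V_3 = 3.374 V
  V_4 = 352.5 V, V_5 = 322 V, V_6 = 0.5926 V
R_eq = V_0 / 1 A = 358.8 Ω

Final answer: 358.8 Ω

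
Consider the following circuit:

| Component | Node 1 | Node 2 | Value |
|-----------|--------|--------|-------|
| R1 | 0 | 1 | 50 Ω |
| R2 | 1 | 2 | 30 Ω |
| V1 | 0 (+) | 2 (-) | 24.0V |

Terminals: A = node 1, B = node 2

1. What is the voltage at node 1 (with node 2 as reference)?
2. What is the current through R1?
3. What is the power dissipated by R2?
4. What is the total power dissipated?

Nodal analysis, taking node 2 as the 0 V reference.
Source V1 fixes V_0 = 24 V.
KCL at each unknown node (sum of currents leaving = 0; resistances in Ω):
  Node 1: (V_1 - 24)/50 + (V_1 - 0)/30 = 0
Collecting terms: 0.05333 × V_1 = 0.48  =>  V_1 = 9 V
Part 1:
  Read off the nodal solution: V_1 = 9 V
Part 2:
  I_R1 = (V_0 - V_1)/R1 = (24 - 9)/50 = 0.3 A
  Magnitude: I_R1 = 0.3 A
Part 3:
  I_R2 = (V_1 - V_2)/R2 = (9 - 0)/30 = 0.3 A
  P_R2 = I_R2² × R2 = (0.3)² × 30 = 2.7 W
Part 4:
  Power in each resistor, P = (ΔV)²/R:
    P_R1 = (24 - 9)²/50 = 4.5 W
    P_R2 = (9 - 0)²/30 = 2.7 W
  P_total = P_R1 + P_R2 = 7.2 W

Final answers:
1. V_1 = 9 V
2. I_R1 = 0.3 A
3. P_R2 = 2.7 W
4. P_total = 7.2 W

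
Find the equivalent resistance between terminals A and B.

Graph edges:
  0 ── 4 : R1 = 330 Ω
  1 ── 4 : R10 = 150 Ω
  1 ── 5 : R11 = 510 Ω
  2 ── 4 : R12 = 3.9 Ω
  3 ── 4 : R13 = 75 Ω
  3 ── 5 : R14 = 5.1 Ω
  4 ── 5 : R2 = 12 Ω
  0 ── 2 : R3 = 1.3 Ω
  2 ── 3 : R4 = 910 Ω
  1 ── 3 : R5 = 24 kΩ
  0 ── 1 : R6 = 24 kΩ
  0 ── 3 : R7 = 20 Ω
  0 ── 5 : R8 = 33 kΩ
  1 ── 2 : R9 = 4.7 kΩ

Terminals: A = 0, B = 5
The network is not a plain series/parallel combination. Inject a 1 A test current into terminal A (node 0) and return it from terminal B (node 5); then R_eq = V_A / (1 A).
Nodal analysis, taking node 5 as the 0 V reference.
Current source I_test pushes 1 A into node 0 and draws it out of node 5.
KCL at each unknown node (sum of currents leaving = 0; resistances in Ω):
  Node 0: (V_0 - V_4)/330 + (V_0 - V_2)/1.3 + (V_0 - V_1)/24000 + (V_0 - V_3)/20 + (V_0 - 0)/33000 - 1 = 0
  Node 1: (V_1 - V_0)/24000 + (V_1 - V_3)/24000 + (V_1 - V_2)/4700 + (V_1 - V_4)/150 + (V_1 - 0)/510 = 0
  Node 2: (V_2 - V_0)/1.3 + (V_2 - V_1)/4700 + (V_2 - V_3)/910 + (V_2 - V_4)/3.9 = 0
  Node 3: (V_3 - V_0)/20 + (V_3 - V_1)/24000 + (V_3 - V_2)/910 + (V_3 - V_4)/75 + (V_3 - 0)/5.1 = 0
  Node 4: (V_4 - V_0)/330 + (V_4 - V_1)/150 + (V_4 - V_2)/3.9 + (V_4 - V_3)/75 + (V_4 - 0)/12 = 0
Collecting terms (coefficients in siemens):
  0.8223·V_0 - 0.00004167·V_1 - 0.7692·V_2 - 0.05·V_3 - 0.00303·V_4 = 1
  0.008924·V_1 - 0.00004167·V_0 - 0.0002128·V_2 - 0.00004167·V_3 - 0.006667·V_4 = 0
  1.027·V_2 - 0.7692·V_0 - 0.0002128·V_1 - 0.001099·V_3 - 0.2564·V_4 = 0
  0.2606·V_3 - 0.05·V_0 - 0.00004167·V_1 - 0.001099·V_2 - 0.01333·V_4 = 0
  0.3628·V_4 - 0.00303·V_0 - 0.006667·V_1 - 0.2564·V_2 - 0.01333·V_3 = 0
Solving these 5 simultaneous equations (Gaussian elimination) gives:
  V_0 = 9.752 V, V_1 = 5.191 V, V_2 = 8.953 V, V_3 = 2.247 V
  V_4 = 6.587 V
R_eq = V_0 / 1 A = 9.752 Ω

Final answer: 9.752 Ω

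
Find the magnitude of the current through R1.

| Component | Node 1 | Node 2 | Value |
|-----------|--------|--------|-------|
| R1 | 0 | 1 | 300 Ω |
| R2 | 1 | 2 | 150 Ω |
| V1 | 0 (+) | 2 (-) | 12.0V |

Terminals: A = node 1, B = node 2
Nodal analysis, taking node 2 as the 0 V reference.
Source V1 fixes V_0 = 12 V.
KCL at each unknown node (sum of currents leaving = 0; resistances in Ω):
  Node 1: (V_1 - 12)/300 + (V_1 - 0)/150 = 0
Collecting terms: 0.01 × V_1 = 0.04  =>  V_1 = 4 V
I_R1 = (V_0 - V_1)/R1 = (12 - 4)/300 = 0.02667 A
|I_R1| = 0.02667 A

Final answer: |I_R1| = 0.02667 A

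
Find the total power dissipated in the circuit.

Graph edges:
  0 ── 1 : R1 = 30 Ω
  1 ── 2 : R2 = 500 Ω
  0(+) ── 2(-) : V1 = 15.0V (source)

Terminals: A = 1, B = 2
Nodal analysis, taking node 2 as the 0 V reference.
Source V1 fixes V_0 = 15 V.
KCL at each unknown node (sum of currents leaving = 0; resistances in Ω):
  Node 1: (V_1 - 15)/30 + (V_1 - 0)/500 = 0
Collecting terms: 0.03533 × V_1 = 0.5  =>  V_1 = 14.15 V
Power in each resistor, P = (ΔV)²/R:
  P_R1 = (15 - 14.15)²/30 = 0.02403 W
  P_R2 = (14.15 - 0)²/500 = 0.4005 W
P_total = P_R1 + P_R2 = 0.4245 W

Final answer: 0.4245 W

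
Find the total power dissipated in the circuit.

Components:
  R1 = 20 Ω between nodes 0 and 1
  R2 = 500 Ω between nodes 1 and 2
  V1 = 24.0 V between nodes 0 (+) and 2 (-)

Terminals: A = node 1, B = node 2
Nodal analysis, taking node 2 as the 0 V reference.
Source V1 fixes V_0 = 24 V.
KCL at each unknown node (sum of currents leaving = 0; resistances in Ω):
  Node 1: (V_1 - 24)/20 + (V_1 - 0)/500 = 0
Collecting terms: 0.052 × V_1 = 1.2  =>  V_1 = 23.08 V
Power in each resistor, P = (ΔV)²/R:
  P_R1 = (24 - 23.08)²/20 = 0.0426 W
  P_R2 = (23.08 - 0)²/500 = 1.065 W
P_total = P_R1 + P_R2 = 1.108 W

Final answer: 1.108 W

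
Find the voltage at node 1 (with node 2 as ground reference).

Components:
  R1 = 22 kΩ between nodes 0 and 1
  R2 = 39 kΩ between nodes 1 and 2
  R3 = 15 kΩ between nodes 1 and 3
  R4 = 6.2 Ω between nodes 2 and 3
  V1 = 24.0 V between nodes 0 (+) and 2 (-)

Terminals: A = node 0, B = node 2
Nodal analysis, taking node 2 as the 0 V reference.
Source V1 fixes V_0 = 24 V.
KCL at each unknown node (sum of currents leaving = 0; resistances in Ω):
  Node 1: (V_1 - 24)/22000 + (V_1 - 0)/39000 + (V_1 - V_3)/15000 = 0
  Node 3: (V_3 - V_1)/15000 + (V_3 - 0)/6.2 = 0
Collecting terms (coefficients in siemens):
  0.0001378·V_1 - 0.00006667·V_3 = 0.001091
  0.1614·V_3 - 0.00006667·V_1 = 0
Determinant D = (0.0001378)(0.1614) - (-0.00006667)(-0.00006667) = 0.00002222
V_1 = [(0.001091)(0.1614) - (-0.00006667)(0)]/D = 7.92 V
V_3 = [(0.0001378)(0) - (0.001091)(-0.00006667)]/D = 0.003272 V
The requested potential is V_1 = 7.92 V.

Final answer: V_1 = 7.92 V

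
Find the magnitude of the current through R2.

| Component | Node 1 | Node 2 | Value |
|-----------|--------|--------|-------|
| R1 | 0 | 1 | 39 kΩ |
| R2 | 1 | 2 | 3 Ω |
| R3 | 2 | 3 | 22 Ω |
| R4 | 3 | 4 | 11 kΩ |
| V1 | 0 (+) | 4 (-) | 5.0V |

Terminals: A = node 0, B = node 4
Nodal analysis, taking node 4 as the 0 V reference.
Source V1 fixes V_0 = 5 V.
KCL at each unknown node (sum of currents leaving = 0; resistances in Ω):
  Node 1: (V_1 - 5)/39000 + (V_1 - V_2)/3 = 0
  Node 2: (V_2 - V_1)/3 + (V_2 - V_3)/22 = 0
  Node 3: (V_3 - V_2)/22 + (V_3 - 0)/11000 = 0
Collecting terms (coefficients in siemens):
  0.3334·V_1 - 0.3333·V_2 = 0.0001282
  0.3788·V_2 - 0.3333·V_1 - 0.04545·V_3 = 0
  0.04555·V_3 - 0.04545·V_2 = 0
Solving these 3 simultaneous equations (Gaussian elimination) gives:
  V_1 = 1.102 V, V_2 = 1.102 V, V_3 = 1.099 V
I_R2 = (V_1 - V_2)/R2 = (1.102 - 1.102)/3 = 0.00009995 A
|I_R2| = 0.00009995 A

Final answer: |I_R2| = 9.995e-05 A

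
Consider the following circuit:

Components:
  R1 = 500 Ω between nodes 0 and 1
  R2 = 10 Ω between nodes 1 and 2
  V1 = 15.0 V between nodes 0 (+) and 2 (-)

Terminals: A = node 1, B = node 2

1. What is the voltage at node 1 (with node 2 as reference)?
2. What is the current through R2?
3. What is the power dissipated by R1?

Nodal analysis, taking node 2 as the 0 V reference.
Source V1 fixes V_0 = 15 V.
KCL at each unknown node (sum of currents leaving = 0; resistances in Ω):
  Node 1: (V_1 - 15)/500 + (V_1 - 0)/10 = 0
Collecting terms: 0.102 × V_1 = 0.03  =>  V_1 = 0.2941 V
Part 1:
  Read off the nodal solution: V_1 = 0.2941 V
Part 2:
  I_R2 = (V_1 - V_2)/R2 = (0.2941 - 0)/10 = 0.02941 A
  Magnitude: I_R2 = 0.02941 A
Part 3:
  I_R1 = (V_0 - V_1)/R1 = (15 - 0.2941)/500 = 0.02941 A
  P_R1 = I_R1² × R1 = (0.02941)² × 500 = 0.4325 W

Final answers:
1. V_1 = 0.2941 V
2. I_R2 = 0.02941 A
3. P_R1 = 0.4325 W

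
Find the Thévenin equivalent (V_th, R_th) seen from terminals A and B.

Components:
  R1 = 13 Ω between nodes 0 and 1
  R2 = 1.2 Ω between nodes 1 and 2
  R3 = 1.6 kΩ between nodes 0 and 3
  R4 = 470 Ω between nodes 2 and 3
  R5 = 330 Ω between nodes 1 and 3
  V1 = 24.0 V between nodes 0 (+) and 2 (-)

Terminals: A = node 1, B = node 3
Step 1 — V_th is the open-circuit voltage V_A - V_B (nothing connected across the terminals).
Nodal analysis, taking node 2 as the 0 V reference.
Source V1 fixes V_0 = 24 V.
KCL at each unknown node (sum of currents leaving = 0; resistances in Ω):
  Node 1: (V_1 - 24)/13 + (V_1 - 0)/1.2 + (V_1 - V_3)/330 = 0
  Node 3: (V_3 - 24)/1600 + (V_3 - 0)/470 + (V_3 - V_1)/330 = 0
Collecting terms (coefficients in siemens):
  0.9133·V_1 - 0.00303·V_3 = 1.846
  0.005783·V_3 - 0.00303·V_1 = 0.015
Determinant D = (0.9133)(0.005783) - (-0.00303)(-0.00303) = 0.005272
V_1 = [(1.846)(0.005783) - (-0.00303)(0.015)]/D = 2.034 V
V_3 = [(0.9133)(0.015) - (1.846)(-0.00303)]/D = 3.659 V
V_th = V_1 - V_3 = 2.034 - 3.659 = -1.626 V
Step 2 — R_th: zero the source — replace V1 by a short circuit (node 2 merges into node 0) — and find the resistance seen between A (node 1) and B (node 3).
Reduce the network between node 1 (A) and node 3 (B) by series/parallel combination:
  Rp1 = R1 ‖ R2 (parallel, both between nodes 0 and 1) = 1/(1/13 + 1/1.2) = 1.099 Ω
  Rp2 = R3 ‖ R4 (parallel, both between nodes 0 and 3) = 1/(1/1600 + 1/470) = 363.3 Ω
  Rs1 = Rp1 + Rp2 (series, joined only at node 0) = 1.099 + 363.3 = 364.4 Ω
  Rp3 = R5 ‖ Rs1 (parallel, both between nodes 1 and 3) = 1/(1/330 + 1/364.4) = 173.2 Ω
R_th = 173.2 Ω

Final answer: V_th = -1.626 V, R_th = 173.2 Ω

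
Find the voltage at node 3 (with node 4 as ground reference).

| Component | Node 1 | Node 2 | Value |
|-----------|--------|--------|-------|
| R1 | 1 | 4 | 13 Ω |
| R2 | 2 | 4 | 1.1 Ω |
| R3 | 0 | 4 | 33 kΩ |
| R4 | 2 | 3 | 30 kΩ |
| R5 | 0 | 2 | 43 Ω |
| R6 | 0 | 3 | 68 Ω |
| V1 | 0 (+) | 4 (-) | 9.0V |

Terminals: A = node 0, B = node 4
Nodal analysis, taking node 4 as the 0 V reference.
Source V1 fixes V_0 = 9 V.
KCL at each unknown node (sum of currents leaving = 0; resistances in Ω):
  Node 1: (V_1 - 0)/13 = 0
  Node 2: (V_2 - 0)/1.1 + (V_2 - V_3)/30000 + (V_2 - 9)/43 = 0
  Node 3: (V_3 - V_2)/30000 + (V_3 - 9)/68 = 0
Collecting terms (coefficients in siemens):
  0.07692·V_1 = 0
  0.9324·V_2 - 0.00003333·V_3 = 0.2093
  0.01474·V_3 - 0.00003333·V_2 = 0.1324
Solving these 3 simultaneous equations (Gaussian elimination) gives:
  V_1 = 0 V, V_2 = 0.2248 V, V_3 = 8.98 V
The requested potential is V_3 = 8.98 V.

Final answer: V_3 = 8.98 V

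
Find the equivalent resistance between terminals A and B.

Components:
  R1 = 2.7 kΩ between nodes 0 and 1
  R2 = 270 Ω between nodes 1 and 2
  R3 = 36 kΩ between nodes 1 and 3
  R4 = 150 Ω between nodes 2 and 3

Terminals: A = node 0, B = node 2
Reduce the network between node 0 (A) and node 2 (B) by series/parallel combination:
  Rs1 = R3 + R4 (series, joined only at node 3) = 36000 + 150 = 36150 Ω
  Rp1 = R2 ‖ Rs1 (parallel, both between nodes 1 and 2) = 1/(1/270 + 1/36150) = 268 Ω
  Rs2 = R1 + Rp1 (series, joined only at node 1) = 2700 + 268 = 2968 Ω
R_eq = 2.968 kΩ

Final answer: 2.968 kΩ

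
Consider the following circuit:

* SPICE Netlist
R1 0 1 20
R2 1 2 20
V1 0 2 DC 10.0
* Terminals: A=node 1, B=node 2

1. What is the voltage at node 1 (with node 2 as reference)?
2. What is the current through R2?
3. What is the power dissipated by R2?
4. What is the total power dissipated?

Nodal analysis, taking node 2 as the 0 V reference.
Source V1 fixes V_0 = 10 V.
KCL at each unknown node (sum of currents leaving = 0; resistances in Ω):
  Node 1: (V_1 - 10)/20 + (V_1 - 0)/20 = 0
Collecting terms: 0.1 × V_1 = 0.5  =>  V_1 = 5 V
Part 1:
  Read off the nodal solution: V_1 = 5 V
Part 2:
  I_R2 = (V_1 - V_2)/R2 = (5 - 0)/20 = 0.25 A
  Magnitude: I_R2 = 0.25 A
Part 3:
  I_R2 = (V_1 - V_2)/R2 = (5 - 0)/20 = 0.25 A
  P_R2 = I_R2² × R2 = (0.25)² × 20 = 1.25 W
Part 4:
  Power in each resistor, P = (ΔV)²/R:
    P_R1 = (10 - 5)²/20 = 1.25 W
    P_R2 = (5 - 0)²/20 = 1.25 W
  P_total = P_R1 + P_R2 = 2.5 W

Final answers:
1. V_1 = 5 V
2. I_R2 = 0.25 A
3. P_R2 = 1.25 W
4. P_total = 2.5 W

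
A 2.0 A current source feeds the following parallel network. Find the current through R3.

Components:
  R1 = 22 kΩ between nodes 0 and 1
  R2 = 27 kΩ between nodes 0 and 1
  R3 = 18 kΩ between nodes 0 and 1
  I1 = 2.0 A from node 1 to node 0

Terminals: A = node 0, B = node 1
All resistors sit directly between nodes 0 and 1, so they are in parallel and share one voltage V; the full source current 2 A splits among them.
1/R_par = 1/22000 + 1/27000 + 1/18000 = 0.000138 S  =>  R_par = 7244 Ω
V = I × R_par = 2 × 7244 = 14490 V
I_R3 = V/R3 = 14490/18000 = 0.8049 A

Final answer: 0.8049 A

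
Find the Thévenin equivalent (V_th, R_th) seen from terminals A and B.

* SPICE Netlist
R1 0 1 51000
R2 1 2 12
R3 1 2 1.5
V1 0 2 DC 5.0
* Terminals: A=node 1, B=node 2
Step 1 — V_th is the open-circuit voltage V_A - V_B (nothing connected across the terminals).
Nodal analysis, taking node 2 as the 0 V reference.
Source V1 fixes V_0 = 5 V.
KCL at each unknown node (sum of currents leaving = 0; resistances in Ω):
  Node 1: (V_1 - 5)/51000 + (V_1 - 0)/12 + (V_1 - 0)/1.5 = 0
Collecting terms: 0.75 × V_1 = 0.00009804  =>  V_1 = 0.0001307 V
V_th = V_1 - V_2 = 0.0001307 - 0 = 0.0001307 V
Step 2 — R_th: zero the source — replace V1 by a short circuit (node 2 merges into node 0) — and find the resistance seen between A (node 1) and B (node 0).
Reduce the network between node 1 (A) and node 0 (B) by series/parallel combination:
  Rp1 = R1 ‖ R2 ‖ R3 (parallel, all between nodes 0 and 1) = 1/(1/51000 + 1/12 + 1/1.5) = 1.333 Ω
R_th = 1.333 Ω

Final answer: V_th = 0.0001307 V, R_th = 1.333 Ω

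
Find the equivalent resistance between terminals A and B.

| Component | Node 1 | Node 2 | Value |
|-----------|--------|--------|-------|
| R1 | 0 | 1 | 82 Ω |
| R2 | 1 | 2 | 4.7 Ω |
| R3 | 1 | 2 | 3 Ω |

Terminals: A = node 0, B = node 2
Reduce the network between node 0 (A) and node 2 (B) by series/parallel combination:
  Rp1 = R2 ‖ R3 (parallel, both between nodes 1 and 2) = 1/(1/4.7 + 1/3) = 1.831 Ω
  Rs1 = R1 + Rp1 (series, joined only at node 1) = 82 + 1.831 = 83.83 Ω
R_eq = 83.83 Ω

Final answer: 83.83 Ω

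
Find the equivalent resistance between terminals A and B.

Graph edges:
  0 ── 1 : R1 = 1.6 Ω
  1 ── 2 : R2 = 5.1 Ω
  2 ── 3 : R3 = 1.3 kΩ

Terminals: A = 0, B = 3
Reduce the network between node 0 (A) and node 3 (B) by series/parallel combination:
  Rs1 = R1 + R2 (series, joined only at node 1) = 1.6 + 5.1 = 6.7 Ω
  Rs2 = R3 + Rs1 (series, joined only at node 2) = 1300 + 6.7 = 1307 Ω
R_eq = 1.307 kΩ

Final answer: 1.307 kΩ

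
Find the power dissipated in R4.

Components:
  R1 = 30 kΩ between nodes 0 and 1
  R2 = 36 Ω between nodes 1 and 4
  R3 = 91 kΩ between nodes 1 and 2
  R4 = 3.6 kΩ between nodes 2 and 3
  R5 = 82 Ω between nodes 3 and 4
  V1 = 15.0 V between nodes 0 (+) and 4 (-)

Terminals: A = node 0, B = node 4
Nodal analysis, taking node 4 as the 0 V reference.
Source V1 fixes V_0 = 15 V.
KCL at each unknown node (sum of currents leaving = 0; resistances in Ω):
  Node 1: (V_1 - 15)/30000 + (V_1 - 0)/36 + (V_1 - V_2)/91000 = 0
  Node 2: (V_2 - V_1)/91000 + (V_2 - V_3)/3600 = 0
  Node 3: (V_3 - V_2)/3600 + (V_3 - 0)/82 = 0
Collecting terms (coefficients in siemens):
  0.02782·V_1 - 0.00001099·V_2 = 0.0005
  0.0002888·V_2 - 0.00001099·V_1 - 0.0002778·V_3 = 0
  0.01247·V_3 - 0.0002778·V_2 = 0
Solving these 3 simultaneous equations (Gaussian elimination) gives:
  V_1 = 0.01797 V, V_2 = 0.0006989 V, V_3 = 0.00001556 V
I_R4 = (V_2 - V_3)/R4 = (0.0006989 - 0.00001556)/3600 = 0.0000001898 A
P_R4 = I_R4² × R4 = (0.0000001898)² × 3600 = 0.0000000001297 W

Final answer: 1.297e-10 W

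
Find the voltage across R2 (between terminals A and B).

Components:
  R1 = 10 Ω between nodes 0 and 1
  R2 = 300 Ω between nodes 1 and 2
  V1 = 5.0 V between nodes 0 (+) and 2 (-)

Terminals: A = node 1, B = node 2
R1 and R2 are in series across V1 (node 0 → node 1 → node 2), and the output A–B is taken across R2, so this is a voltage divider.
Series current: I = V1/(R1 + R2) = 5/(10 + 300) = 5/310 = 0.01613 A
V_R2 = I × R2 = V1 × R2/(R1 + R2) = 5 × 300/310 = 4.839 V

Final answer: 4.839 V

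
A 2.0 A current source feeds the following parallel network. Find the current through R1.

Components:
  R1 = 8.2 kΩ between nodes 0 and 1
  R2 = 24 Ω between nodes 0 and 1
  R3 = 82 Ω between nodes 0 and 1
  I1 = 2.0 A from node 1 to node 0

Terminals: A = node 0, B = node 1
All resistors sit directly between nodes 0 and 1, so they are in parallel and share one voltage V; the full source current 2 A splits among them.
1/R_par = 1/8200 + 1/24 + 1/82 = 0.05398 S  =>  R_par = 18.52 Ω
V = I × R_par = 2 × 18.52 = 37.05 V
I_R1 = V/R1 = 37.05/8200 = 0.004518 A

Final answer: 0.004518 A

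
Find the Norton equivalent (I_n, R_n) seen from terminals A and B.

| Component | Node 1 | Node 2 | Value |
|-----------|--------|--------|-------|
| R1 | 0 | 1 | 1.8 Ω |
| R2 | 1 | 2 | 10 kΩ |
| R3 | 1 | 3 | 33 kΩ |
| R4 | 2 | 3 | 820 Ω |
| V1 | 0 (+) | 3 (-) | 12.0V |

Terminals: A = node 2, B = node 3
Find the Thévenin equivalent first; then I_n = V_th/R_th and R_n = R_th.
Step 1 — V_th is the open-circuit voltage V_A - V_B (nothing connected across the terminals).
Nodal analysis, taking node 3 as the 0 V reference.
Source V1 fixes V_0 = 12 V.
KCL at each unknown node (sum of currents leaving = 0; resistances in Ω):
  Node 1: (V_1 - 12)/1.8 + (V_1 - V_2)/10000 + (V_1 - 0)/33000 = 0
  Node 2: (V_2 - V_1)/10000 + (V_2 - 0)/820 = 0
Collecting terms (coefficients in siemens):
  0.5557·V_1 - 0.0001·V_2 = 6.667
  0.00132·V_2 - 0.0001·V_1 = 0
Determinant D = (0.5557)(0.00132) - (-0.0001)(-0.0001) = 0.0007332
V_1 = [(6.667)(0.00132) - (-0.0001)(0)]/D = 12 V
V_2 = [(0.5557)(0) - (6.667)(-0.0001)]/D = 0.9092 V
V_th = V_2 - V_3 = 0.9092 - 0 = 0.9092 V
Step 2 — R_th: zero the source — replace V1 by a short circuit (node 3 merges into node 0) — and find the resistance seen between A (node 2) and B (node 0).
Reduce the network between node 2 (A) and node 0 (B) by series/parallel combination:
  Rp1 = R1 ‖ R3 (parallel, both between nodes 0 and 1) = 1/(1/1.8 + 1/33000) = 1.8 Ω
  Rs1 = R2 + Rp1 (series, joined only at node 1) = 10000 + 1.8 = 10000 Ω
  Rp2 = R4 ‖ Rs1 (parallel, both between nodes 0 and 2) = 1/(1/820 + 1/10000) = 757.9 Ω
R_th = 757.9 Ω
I_n = V_th/R_th = 0.9092/757.9 = 0.0012 A, and R_n = R_th = 757.9 Ω

Final answer: I_n = 0.0012 A, R_n = 757.9 Ω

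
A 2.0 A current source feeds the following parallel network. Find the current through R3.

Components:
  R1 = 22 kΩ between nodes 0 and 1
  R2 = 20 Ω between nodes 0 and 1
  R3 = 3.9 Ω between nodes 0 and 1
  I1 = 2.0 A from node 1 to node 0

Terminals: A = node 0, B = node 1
All resistors sit directly between nodes 0 and 1, so they are in parallel and share one voltage V; the full source current 2 A splits among them.
1/R_par = 1/22000 + 1/20 + 1/3.9 = 0.3065 S  =>  R_par = 3.263 Ω
V = I × R_par = 2 × 3.263 = 6.526 V
I_R3 = V/R3 = 6.526/3.9 = 1.673 A

Final answer: 1.673 A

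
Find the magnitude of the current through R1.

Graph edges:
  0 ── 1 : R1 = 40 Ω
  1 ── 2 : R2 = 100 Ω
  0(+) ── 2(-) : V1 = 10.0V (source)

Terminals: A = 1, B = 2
Nodal analysis, taking node 2 as the 0 V reference.
Source V1 fixes V_0 = 10 V.
KCL at each unknown node (sum of currents leaving = 0; resistances in Ω):
  Node 1: (V_1 - 10)/40 + (V_1 - 0)/100 = 0
Collecting terms: 0.035 × V_1 = 0.25  =>  V_1 = 7.143 V
I_R1 = (V_0 - V_1)/R1 = (10 - 7.143)/40 = 0.07143 A
|I_R1| = 0.07143 A

Final answer: |I_R1| = 0.07143 A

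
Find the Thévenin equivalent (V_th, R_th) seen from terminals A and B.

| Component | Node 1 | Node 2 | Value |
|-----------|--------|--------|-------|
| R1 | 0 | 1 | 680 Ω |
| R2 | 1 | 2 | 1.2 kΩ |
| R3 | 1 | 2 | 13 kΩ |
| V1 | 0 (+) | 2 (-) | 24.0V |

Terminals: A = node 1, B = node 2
Step 1 — V_th is the open-circuit voltage V_A - V_B (nothing connected across the terminals).
Nodal analysis, taking node 2 as the 0 V reference.
Source V1 fixes V_0 = 24 V.
KCL at each unknown node (sum of currents leaving = 0; resistances in Ω):
  Node 1: (V_1 - 24)/680 + (V_1 - 0)/1200 + (V_1 - 0)/13000 = 0
Collecting terms: 0.002381 × V_1 = 0.03529  =>  V_1 = 14.82 V
V_th = V_1 - V_2 = 14.82 - 0 = 14.82 V
Step 2 — R_th: zero the source — replace V1 by a short circuit (node 2 merges into node 0) — and find the resistance seen between A (node 1) and B (node 0).
Reduce the network between node 1 (A) and node 0 (B) by series/parallel combination:
  Rp1 = R1 ‖ R2 ‖ R3 (parallel, all between nodes 0 and 1) = 1/(1/680 + 1/1200 + 1/13000) = 420 Ω
R_th = 420 Ω

Final answer: V_th = 14.82 V, R_th = 420 Ω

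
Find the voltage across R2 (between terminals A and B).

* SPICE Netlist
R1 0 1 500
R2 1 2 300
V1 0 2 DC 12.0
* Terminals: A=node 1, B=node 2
R1 and R2 are in series across V1 (node 0 → node 1 → node 2), and the output A–B is taken across R2, so this is a voltage divider.
Series current: I = V1/(R1 + R2) = 12/(500 + 300) = 12/800 = 0.015 A
V_R2 = I × R2 = V1 × R2/(R1 + R2) = 12 × 300/800 = 4.5 V

Final answer: 4.5 V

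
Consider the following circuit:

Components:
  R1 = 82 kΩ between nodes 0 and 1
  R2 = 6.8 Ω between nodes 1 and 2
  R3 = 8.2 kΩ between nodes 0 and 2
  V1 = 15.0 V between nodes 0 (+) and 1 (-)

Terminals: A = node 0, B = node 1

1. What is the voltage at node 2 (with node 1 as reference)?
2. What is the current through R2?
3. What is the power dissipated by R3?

Nodal analysis, taking node 1 as the 0 V reference.
Source V1 fixes V_0 = 15 V.
KCL at each unknown node (sum of currents leaving = 0; resistances in Ω):
  Node 2: (V_2 - 0)/6.8 + (V_2 - 15)/8200 = 0
Collecting terms: 0.1472 × V_2 = 0.001829  =>  V_2 = 0.01243 V
Part 1:
  Read off the nodal solution: V_2 = 0.01243 V
Part 2:
  I_R2 = (V_1 - V_2)/R2 = (0 - 0.01243)/6.8 = -0.001828 A
  Magnitude: I_R2 = 0.001828 A
Part 3:
  I_R3 = (V_0 - V_2)/R3 = (15 - 0.01243)/8200 = 0.001828 A
  P_R3 = I_R3² × R3 = (0.001828)² × 8200 = 0.02739 W

Final answers:
1. V_2 = 0.01243 V
2. I_R2 = 0.001828 A
3. P_R3 = 0.02739 W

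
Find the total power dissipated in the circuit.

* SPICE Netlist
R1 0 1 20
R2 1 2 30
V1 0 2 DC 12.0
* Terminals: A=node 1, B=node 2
Nodal analysis, taking node 2 as the 0 V reference.
Source V1 fixes V_0 = 12 V.
KCL at each unknown node (sum of currents leaving = 0; resistances in Ω):
  Node 1: (V_1 - 12)/20 + (V_1 - 0)/30 = 0
Collecting terms: 0.08333 × V_1 = 0.6  =>  V_1 = 7.2 V
Power in each resistor, P = (ΔV)²/R:
  P_R1 = (12 - 7.2)²/20 = 1.152 W
  P_R2 = (7.2 - 0)²/30 = 1.728 W
P_total = P_R1 + P_R2 = 2.88 W

Final answer: 2.88 W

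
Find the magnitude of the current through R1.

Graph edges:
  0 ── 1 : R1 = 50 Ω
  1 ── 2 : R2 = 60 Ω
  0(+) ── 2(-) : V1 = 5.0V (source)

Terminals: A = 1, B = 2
Nodal analysis, taking node 2 as the 0 V reference.
Source V1 fixes V_0 = 5 V.
KCL at each unknown node (sum of currents leaving = 0; resistances in Ω):
  Node 1: (V_1 - 5)/50 + (V_1 - 0)/60 = 0
Collecting terms: 0.03667 × V_1 = 0.1  =>  V_1 = 2.727 V
I_R1 = (V_0 - V_1)/R1 = (5 - 2.727)/50 = 0.04545 A
|I_R1| = 0.04545 A

Final answer: |I_R1| = 0.04545 A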